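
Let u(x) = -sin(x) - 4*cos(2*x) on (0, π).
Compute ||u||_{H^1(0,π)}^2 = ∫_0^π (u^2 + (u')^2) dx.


||u||_{H^1(0,π)}^2 = -80/3 + 41*π

u'(x) = 8*sin(2*x) - cos(x).
Expand u² and (u')² and integrate term by term on (0, π), using: for integers n ≥ 1, ∫_0^π sin²(nx) dx = ∫_0^π cos²(nx) dx = π/2; for n ≠ n', ∫_0^π sin(nx)sin(n'x) dx = ∫_0^π cos(nx)cos(n'x) dx = 0; and by product-to-sum, ∫_0^π sin(nx)cos(n'x) dx = ½∫_0^π [sin((n+n')x) + sin((n−n')x)] dx, which is 0 when n+n' is even and 2n/(n²−n'²) when n+n' is odd (it need not vanish on (0, π)).
  u² squared terms: (-1)²·∫sin(x)² dx = 1·π/2 = π/2;  (-4)²·∫cos(2x)² dx = 16·π/2 = 8*π.
  u² cross terms: 2·(-1)·(-4)·∫sin(x)·cos(2x) dx = 8·(-2/3) = -16/3.
  So ∫_0^π u² dx = π/2 + 8*π − 16/3 = -16/3 + 17*π/2.
  (u')² squared terms: (-1)²·∫cos(x)² dx = 1·π/2 = π/2;  (8)²·∫sin(2x)² dx = 64·π/2 = 32*π.
  (u')² cross terms: 2·(-1)·(8)·∫cos(x)·sin(2x) dx = -16·(4/3) = -64/3.
  So ∫_0^π (u')² dx = π/2 + 32*π − 64/3 = -64/3 + 65*π/2.
||u||_{H^1}^2 = (-16/3 + 17*π/2) + (-64/3 + 65*π/2) = -80/3 + 41*π.


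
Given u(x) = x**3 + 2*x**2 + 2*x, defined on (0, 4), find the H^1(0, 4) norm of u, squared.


||u||_{H^1}^2 = 1199888/105

The H^1 norm (squared) on an interval (0, L) is
  ||u||_{H^1}^2 = ∫_0^L u(x)^2 dx + ∫_0^L u'(x)^2 dx.
Compute u'(x) = 3*x**2 + 4*x + 2.
Then u(x)^2 = x**6 + 4*x**5 + 8*x**4 + 8*x**3 + 4*x**2 and u'(x)^2 = 9*x**4 + 24*x**3 + 28*x**2 + 16*x + 4.
Integrate each monomial from 0 to 4 using ∫_0^4 c·x^n dx = c·4^(n+1)/(n+1):
  ∫_0^4 u(x)^2 dx = ∫_0^4 (x^6 + 4*x^5 + 8*x^4 + 8*x^3 + 4*x^2) dx. Term by term:
    ∫_0^4 x^6 dx = 16384/7;  ∫_0^4 4*x^5 dx = 8192/3;  ∫_0^4 8*x^4 dx = 8192/5;
    ∫_0^4 8*x^3 dx = 512;  ∫_0^4 4*x^2 dx = 256/3.
  Sum: 16384/7 + 8192/3 + 8192/5 + 512 + 256/3 = 255744/35.
  ∫_0^4 u'(x)^2 dx = ∫_0^4 (9*x^4 + 24*x^3 + 28*x^2 + 16*x + 4) dx. Term by term:
    ∫_0^4 9*x^4 dx = 9216/5;  ∫_0^4 24*x^3 dx = 1536;  ∫_0^4 28*x^2 dx = 1792/3;
    ∫_0^4 16*x dx = 128;  ∫_0^4 4 dx = 16.
  Sum: 9216/5 + 1536 + 1792/3 + 128 + 16 = 61808/15.
Adding: ||u||_{H^1}^2 = 255744/35 + 61808/15 = 1199888/105.


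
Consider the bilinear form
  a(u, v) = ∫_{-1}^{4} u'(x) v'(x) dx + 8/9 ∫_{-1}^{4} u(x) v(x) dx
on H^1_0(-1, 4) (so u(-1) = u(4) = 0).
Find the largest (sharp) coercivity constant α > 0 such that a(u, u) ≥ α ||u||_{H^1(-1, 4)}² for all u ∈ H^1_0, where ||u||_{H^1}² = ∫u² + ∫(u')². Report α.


α = (π^2 + 200/9)/(π^2 + 25)

Coercivity of a(·,·) on H^1_0(-1, 4) means a(u, u) ≥ α ||u||_{H^1}² for every u ∈ H^1_0.
The interval has length L = 5, and Poincaré/coercivity depend only on L. Here a(u, u) = ∫(u')² + (8/9)·∫u².
Here 0 < c = 8/9 < 1. The condition a(u,u) ≥ α||u||_{H^1}² reads (1−α)∫(u')² ≥ (α−c)∫u². Any admissible α is ≤ 1 (rapidly oscillating u have ∫u²/∫(u')² → 0), and α = 1 would force 0 ≥ (1−c)∫u², impossible since c < 1; so 1−α > 0. By the sharp Poincaré inequality on H^1_0 of an interval of length L, ∫(u')² ≥ (π/L)²∫u² with equality for the first sine mode sin(π(x−x₀)/L) (x₀ the left endpoint), so the inequality holds for all u iff (1−α)(π/L)² ≥ α − c, i.e. α ≤ ((π/L)² + c)/((π/L)² + 1) = (1 + c(L/π)²)/(1 + (L/π)²). With (π/L)² = π^2/25 and c = 8/9, the largest admissible constant is α = ((π/L)² + c)/((π/L)² + 1).
Simplifying, α = (π^2 + 200/9)/(π^2 + 25).


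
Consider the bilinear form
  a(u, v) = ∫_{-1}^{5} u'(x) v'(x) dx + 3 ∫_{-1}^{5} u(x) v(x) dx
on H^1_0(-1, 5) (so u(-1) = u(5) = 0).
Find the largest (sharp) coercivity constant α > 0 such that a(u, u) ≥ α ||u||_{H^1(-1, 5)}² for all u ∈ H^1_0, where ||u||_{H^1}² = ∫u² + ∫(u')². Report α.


α = 1

Coercivity of a(·,·) on H^1_0(-1, 5) means a(u, u) ≥ α ||u||_{H^1}² for every u ∈ H^1_0.
The interval has length L = 6, and Poincaré/coercivity depend only on L. Here a(u, u) = ∫(u')² + (3)·∫u².
Here c = 3 ≥ 1, so a(u,u) = ∫(u')² + c∫u² ≥ ∫(u')² + ∫u² = ||u||_{H^1}², i.e. α = 1 works. No larger α is possible: a(u,u) ≥ α||u||_{H^1}² means (1−α)∫(u')² ≥ (α−c)∫u², and for the modes u_n = sin(nπ(x−x₀)/L) (x₀ the left endpoint) one has ∫u_n²/∫(u_n')² = (L/(nπ))² → 0, so a(u_n,u_n)/||u_n||_{H^1}² → 1. Hence the optimal constant is α = 1.
Therefore α = 1.


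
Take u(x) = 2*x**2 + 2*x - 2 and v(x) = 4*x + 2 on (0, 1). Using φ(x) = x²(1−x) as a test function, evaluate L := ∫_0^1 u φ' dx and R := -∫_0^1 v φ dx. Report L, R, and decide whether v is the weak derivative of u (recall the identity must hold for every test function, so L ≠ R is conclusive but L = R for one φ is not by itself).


LHS = -11/30, RHS = -11/30. Yes, v = u' weakly.

u(x) = 2*x**2 + 2*x - 2, classical derivative u'(x) = 4*x + 2.
φ(x) = x²(1−x), so φ'(x) = x*(2 - 3*x).
Note φ(0) = φ(1) = 0, so the boundary term u·φ vanishes.
LHS = ∫_0^1 u(x) φ'(x) dx = ∫_0^1 (-6*x^4 - 2*x^3 + 10*x^2 - 4*x) dx. Term by term:
  ∫_0^1 -6*x^4 dx = -6/5;  ∫_0^1 -2*x^3 dx = -1/2;  ∫_0^1 10*x^2 dx = 10/3;
  ∫_0^1 -4*x dx = -2.
Sum: -6/5 − 1/2 + 10/3 − 2 = -11/30.
So LHS = -11/30.
∫_0^1 v(x) φ(x) dx = ∫_0^1 (-4*x^4 + 2*x^3 + 2*x^2) dx. Term by term:
  ∫_0^1 -4*x^4 dx = -4/5;  ∫_0^1 2*x^3 dx = 1/2;  ∫_0^1 2*x^2 dx = 2/3.
Sum: -4/5 + 1/2 + 2/3 = 11/30.
So RHS = -∫_0^1 v(x) φ(x) dx = -11/30.
LHS = RHS, so the identity holds for this test φ.
Moreover u is smooth here and v(x) = u'(x) = 4*x + 2 pointwise, so the identity holds for every test function. Hence v is the weak derivative of u.


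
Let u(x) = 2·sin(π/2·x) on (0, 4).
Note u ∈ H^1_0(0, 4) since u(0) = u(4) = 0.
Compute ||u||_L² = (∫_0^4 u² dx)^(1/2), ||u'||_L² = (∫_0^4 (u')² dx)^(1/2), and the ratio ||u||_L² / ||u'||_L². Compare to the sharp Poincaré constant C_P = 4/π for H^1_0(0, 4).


||u||_L² / ||u'||_L² = 2/π < C_P = 4/π.

u(x) = 2·sin(π/2·x), so u'(x) = π*cos(π*x/2).
Writing u(x) = A·sin(kπx/L) with A = 2 and k = 2, use ∫_0^L sin²(kπx/L) dx = L/2 and ∫_0^L cos²(kπx/L) dx = L/2.
u² = 4·sin²(π/2·x) and (u')² = π^2·cos²(π/2·x), and each of sin², cos² integrates to L/2 = 2 over (0, 4).
∫_0^4 u² dx = 8, so ||u||_L² = 2*sqrt(2).
∫_0^4 (u')² dx = 2*π^2, so ||u'||_L² = sqrt(2)*π.
Ratio ||u||_L² / ||u'||_L² = 2/π.
Sharp Poincaré constant on H^1_0(0, 4) is C_P = L/π = 4/π, achieved by sin(π/4·x).
This is the k = 2 harmonic; the ratio L/(kπ) is strictly less than C_P = L/π, consistent with the sharp inequality ||u||_L² ≤ C_P ||u'||_L².


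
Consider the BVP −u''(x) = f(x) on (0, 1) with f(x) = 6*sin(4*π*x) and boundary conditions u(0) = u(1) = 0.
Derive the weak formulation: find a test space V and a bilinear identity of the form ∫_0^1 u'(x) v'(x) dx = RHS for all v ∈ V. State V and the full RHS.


V = H^1_0(0, 1) (so v(0) = v(1) = 0); weak form: ∫_0^1 u'v' dx = ∫_0^1 (6*sin(4*π*x)) v dx for all v ∈ V.

Multiply both sides by a test function v and integrate from 0 to 1:
  ∫_0^1 −u''(x) v(x) dx = ∫_0^1 f(x) v(x) dx.
Integrate the LHS by parts once:
  ∫_0^1 −u'' v dx = −[u'(x) v(x)]_0^1 + ∫_0^1 u'(x) v'(x) dx.
Thus ∫_0^1 u'(x) v'(x) dx = ∫_0^1 f(x) v(x) dx + [u'(x) v(x)]_0^1.
Choose V so that boundary terms are either known or forced to vanish.
u is Dirichlet: u(0) = u(1) = 0. Let V = H^1_0(0, 1); then v(0) = v(1) = 0, and [u' v]_0^1 = 0.
Weak formulation: find u (satisfying any essential BC) such that ∫_0^1 u'(x) v'(x) dx = ∫_0^1 f v dx for all v ∈ V.
Substituting f(x) = 6*sin(4*π*x), the right-hand side is ∫_0^1 (6*sin(4*π*x)) v dx.


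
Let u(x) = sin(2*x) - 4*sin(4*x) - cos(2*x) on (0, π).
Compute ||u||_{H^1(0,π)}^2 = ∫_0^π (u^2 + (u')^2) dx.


||u||_{H^1(0,π)}^2 = 141*π

u'(x) = 2*sin(2*x) + 2*cos(2*x) - 16*cos(4*x).
Expand u² and (u')² and integrate term by term on (0, π), using: for integers n ≥ 1, ∫_0^π sin²(nx) dx = ∫_0^π cos²(nx) dx = π/2; for n ≠ n', ∫_0^π sin(nx)sin(n'x) dx = ∫_0^π cos(nx)cos(n'x) dx = 0; and by product-to-sum, ∫_0^π sin(nx)cos(n'x) dx = ½∫_0^π [sin((n+n')x) + sin((n−n')x)] dx, which is 0 when n+n' is even and 2n/(n²−n'²) when n+n' is odd (it need not vanish on (0, π)).
  u² squared terms: (-1)²·∫cos(2x)² dx = 1·π/2 = π/2;  (-4)²·∫sin(4x)² dx = 16·π/2 = 8*π;  (1)²·∫sin(2x)² dx = 1·π/2 = π/2.
  u² cross terms: 2·(-1)·(-4)·∫cos(2x)·sin(4x) dx = 8·(0) = 0;  2·(-1)·(1)·∫cos(2x)·sin(2x) dx = -2·(0) = 0;  2·(-4)·(1)·∫sin(4x)·sin(2x) dx = -8·(0) = 0.
  So ∫_0^π u² dx = π/2 + 8*π + π/2 + 0 + 0 + 0 = 9*π.
  (u')² squared terms: (-16)²·∫cos(4x)² dx = 256·π/2 = 128*π;  (2)²·∫cos(2x)² dx = 4·π/2 = 2*π;  (2)²·∫sin(2x)² dx = 4·π/2 = 2*π.
  (u')² cross terms: 2·(-16)·(2)·∫cos(4x)·cos(2x) dx = -64·(0) = 0;  2·(-16)·(2)·∫cos(4x)·sin(2x) dx = -64·(0) = 0;  2·(2)·(2)·∫cos(2x)·sin(2x) dx = 8·(0) = 0.
  So ∫_0^π (u')² dx = 128*π + 2*π + 2*π + 0 + 0 + 0 = 132*π.
||u||_{H^1}^2 = (9*π) + (132*π) = 141*π.


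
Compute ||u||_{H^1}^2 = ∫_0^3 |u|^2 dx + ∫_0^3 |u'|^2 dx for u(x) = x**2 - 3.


||u||_{H^1}^2 = 288/5

The H^1 norm (squared) on an interval (0, L) is
  ||u||_{H^1}^2 = ∫_0^L u(x)^2 dx + ∫_0^L u'(x)^2 dx.
Compute u'(x) = 2*x.
Then u(x)^2 = x**4 - 6*x**2 + 9 and u'(x)^2 = 4*x**2.
Integrate each monomial from 0 to 3 using ∫_0^3 c·x^n dx = c·3^(n+1)/(n+1):
  ∫_0^3 u(x)^2 dx = ∫_0^3 (x^4 - 6*x^2 + 9) dx. Term by term:
    ∫_0^3 x^4 dx = 243/5;  ∫_0^3 -6*x^2 dx = -54;  ∫_0^3 9 dx = 27.
  Sum: 243/5 − 54 + 27 = 108/5.
  ∫_0^3 u'(x)^2 dx = ∫_0^3 (4*x^2) dx. Term by term:
    ∫_0^3 4*x^2 dx = 36.
Adding: ||u||_{H^1}^2 = 108/5 + 36 = 288/5.


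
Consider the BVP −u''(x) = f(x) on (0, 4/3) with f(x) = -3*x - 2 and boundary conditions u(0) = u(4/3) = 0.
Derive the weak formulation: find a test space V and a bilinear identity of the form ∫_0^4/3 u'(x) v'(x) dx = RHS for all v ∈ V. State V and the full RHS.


V = H^1_0(0, 4/3) (so v(0) = v(4/3) = 0); weak form: ∫_0^4/3 u'v' dx = ∫_0^4/3 (-3*x - 2) v dx for all v ∈ V.

Multiply both sides by a test function v and integrate from 0 to 4/3:
  ∫_0^4/3 −u''(x) v(x) dx = ∫_0^4/3 f(x) v(x) dx.
Integrate the LHS by parts once:
  ∫_0^4/3 −u'' v dx = −[u'(x) v(x)]_0^4/3 + ∫_0^4/3 u'(x) v'(x) dx.
Thus ∫_0^4/3 u'(x) v'(x) dx = ∫_0^4/3 f(x) v(x) dx + [u'(x) v(x)]_0^4/3.
Choose V so that boundary terms are either known or forced to vanish.
u is Dirichlet: u(0) = u(4/3) = 0. Let V = H^1_0(0, 4/3); then v(0) = v(4/3) = 0, and [u' v]_0^4/3 = 0.
Weak formulation: find u (satisfying any essential BC) such that ∫_0^4/3 u'(x) v'(x) dx = ∫_0^4/3 f v dx for all v ∈ V.
Substituting f(x) = -3*x - 2, the right-hand side is ∫_0^4/3 (-3*x - 2) v dx.


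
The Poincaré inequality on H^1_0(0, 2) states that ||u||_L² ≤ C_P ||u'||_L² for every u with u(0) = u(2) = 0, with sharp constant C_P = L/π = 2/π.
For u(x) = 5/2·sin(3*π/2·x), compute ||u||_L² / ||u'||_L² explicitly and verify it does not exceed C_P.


||u||_L² / ||u'||_L² = 2/(3*π) < C_P = 2/π.

u(x) = 5/2·sin(3*π/2·x), so u'(x) = 15*π*cos(3*π*x/2)/4.
Writing u(x) = A·sin(kπx/L) with A = 5/2 and k = 3, use ∫_0^L sin²(kπx/L) dx = L/2 and ∫_0^L cos²(kπx/L) dx = L/2.
u² = 25/4·sin²(3*π/2·x) and (u')² = 225*π^2/16·cos²(3*π/2·x), and each of sin², cos² integrates to L/2 = 1 over (0, 2).
∫_0^2 u² dx = 25/4, so ||u||_L² = 5/2.
∫_0^2 (u')² dx = 225*π^2/16, so ||u'||_L² = 15*π/4.
Ratio ||u||_L² / ||u'||_L² = 2/(3*π).
Sharp Poincaré constant on H^1_0(0, 2) is C_P = L/π = 2/π, achieved by sin(π/2·x).
This is the k = 3 harmonic; the ratio L/(kπ) is strictly less than C_P = L/π, consistent with the sharp inequality ||u||_L² ≤ C_P ||u'||_L².


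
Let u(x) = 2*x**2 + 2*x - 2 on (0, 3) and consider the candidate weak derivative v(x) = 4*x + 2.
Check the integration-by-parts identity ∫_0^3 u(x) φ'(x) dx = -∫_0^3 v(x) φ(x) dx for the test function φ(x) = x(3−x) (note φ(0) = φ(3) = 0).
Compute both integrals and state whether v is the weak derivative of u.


LHS = -36, RHS = -36. Yes, v = u' weakly.

u(x) = 2*x**2 + 2*x - 2, classical derivative u'(x) = 4*x + 2.
φ(x) = x(3−x), so φ'(x) = 3 - 2*x.
Note φ(0) = φ(3) = 0, so the boundary term u·φ vanishes.
LHS = ∫_0^3 u(x) φ'(x) dx = ∫_0^3 (-4*x^3 + 2*x^2 + 10*x - 6) dx. Term by term:
  ∫_0^3 -4*x^3 dx = -81;  ∫_0^3 2*x^2 dx = 18;  ∫_0^3 10*x dx = 45;
  ∫_0^3 -6 dx = -18.
Sum: -81 + 18 + 45 − 18 = -36.
So LHS = -36.
∫_0^3 v(x) φ(x) dx = ∫_0^3 (-4*x^3 + 10*x^2 + 6*x) dx. Term by term:
  ∫_0^3 -4*x^3 dx = -81;  ∫_0^3 10*x^2 dx = 90;  ∫_0^3 6*x dx = 27.
Sum: -81 + 90 + 27 = 36.
So RHS = -∫_0^3 v(x) φ(x) dx = -36.
LHS = RHS, so the identity holds for this test φ.
Moreover u is smooth here and v(x) = u'(x) = 4*x + 2 pointwise, so the identity holds for every test function. Hence v is the weak derivative of u.


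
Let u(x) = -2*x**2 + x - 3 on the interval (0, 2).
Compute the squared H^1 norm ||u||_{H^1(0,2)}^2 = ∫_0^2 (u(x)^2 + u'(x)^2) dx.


||u||_{H^1}^2 = 1184/15

The H^1 norm (squared) on an interval (0, L) is
  ||u||_{H^1}^2 = ∫_0^L u(x)^2 dx + ∫_0^L u'(x)^2 dx.
Compute u'(x) = 1 - 4*x.
Then u(x)^2 = 4*x**4 - 4*x**3 + 13*x**2 - 6*x + 9 and u'(x)^2 = 16*x**2 - 8*x + 1.
Integrate each monomial from 0 to 2 using ∫_0^2 c·x^n dx = c·2^(n+1)/(n+1):
  ∫_0^2 u(x)^2 dx = ∫_0^2 (4*x^4 - 4*x^3 + 13*x^2 - 6*x + 9) dx. Term by term:
    ∫_0^2 4*x^4 dx = 128/5;  ∫_0^2 -4*x^3 dx = -16;  ∫_0^2 13*x^2 dx = 104/3;
    ∫_0^2 -6*x dx = -12;  ∫_0^2 9 dx = 18.
  Sum: 128/5 − 16 + 104/3 − 12 + 18 = 754/15.
  ∫_0^2 u'(x)^2 dx = ∫_0^2 (16*x^2 - 8*x + 1) dx. Term by term:
    ∫_0^2 16*x^2 dx = 128/3;  ∫_0^2 -8*x dx = -16;  ∫_0^2 1 dx = 2.
  Sum: 128/3 − 16 + 2 = 86/3.
Adding: ||u||_{H^1}^2 = 754/15 + 86/3 = 1184/15.


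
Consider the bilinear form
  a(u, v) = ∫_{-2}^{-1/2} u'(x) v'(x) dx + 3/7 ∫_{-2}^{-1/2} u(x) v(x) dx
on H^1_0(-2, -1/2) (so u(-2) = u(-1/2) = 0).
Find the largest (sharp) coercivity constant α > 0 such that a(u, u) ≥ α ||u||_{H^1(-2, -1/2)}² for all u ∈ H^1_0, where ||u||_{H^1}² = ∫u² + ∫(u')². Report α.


α = (27 + 28*π^2)/(7*(9 + 4*π^2))

Coercivity of a(·,·) on H^1_0(-2, -1/2) means a(u, u) ≥ α ||u||_{H^1}² for every u ∈ H^1_0.
The interval has length L = 3/2, and Poincaré/coercivity depend only on L. Here a(u, u) = ∫(u')² + (3/7)·∫u².
Here 0 < c = 3/7 < 1. The condition a(u,u) ≥ α||u||_{H^1}² reads (1−α)∫(u')² ≥ (α−c)∫u². Any admissible α is ≤ 1 (rapidly oscillating u have ∫u²/∫(u')² → 0), and α = 1 would force 0 ≥ (1−c)∫u², impossible since c < 1; so 1−α > 0. By the sharp Poincaré inequality on H^1_0 of an interval of length L, ∫(u')² ≥ (π/L)²∫u² with equality for the first sine mode sin(π(x−x₀)/L) (x₀ the left endpoint), so the inequality holds for all u iff (1−α)(π/L)² ≥ α − c, i.e. α ≤ ((π/L)² + c)/((π/L)² + 1) = (1 + c(L/π)²)/(1 + (L/π)²). With (π/L)² = 4*π^2/9 and c = 3/7, the largest admissible constant is α = ((π/L)² + c)/((π/L)² + 1).
Simplifying, α = (27 + 28*π^2)/(7*(9 + 4*π^2)).


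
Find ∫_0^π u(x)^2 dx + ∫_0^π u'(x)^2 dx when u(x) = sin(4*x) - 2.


||u||_{H^1(0,π)}^2 = 25*π/2

u'(x) = 4*cos(4*x).
Expand u² and (u')² and integrate term by term on (0, π), using: for integers n ≥ 1, ∫_0^π sin²(nx) dx = ∫_0^π cos²(nx) dx = π/2; for n ≠ n', ∫_0^π sin(nx)sin(n'x) dx = ∫_0^π cos(nx)cos(n'x) dx = 0; and by product-to-sum, ∫_0^π sin(nx)cos(n'x) dx = ½∫_0^π [sin((n+n')x) + sin((n−n')x)] dx, which is 0 when n+n' is even and 2n/(n²−n'²) when n+n' is odd (it need not vanish on (0, π)). For the constant mode: ∫_0^π 1 dx = π, ∫_0^π cos(nx) dx = 0, ∫_0^π sin(nx) dx = (1−(−1)^n)/n.
  u² squared terms: (-2)²·∫1 dx = 4·π = 4*π;  (1)²·∫sin(4x)² dx = 1·π/2 = π/2.
  u² cross terms: 2·(-2)·(1)·∫1·sin(4x) dx = -4·(0) = 0.
  So ∫_0^π u² dx = 4*π + π/2 + 0 = 9*π/2.
  (u')² squared terms: (4)²·∫cos(4x)² dx = 16·π/2 = 8*π.
  So ∫_0^π (u')² dx = 8*π.
||u||_{H^1}^2 = (9*π/2) + (8*π) = 25*π/2.


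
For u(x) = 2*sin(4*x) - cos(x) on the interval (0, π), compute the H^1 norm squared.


||u||_{H^1(0,π)}^2 = -64/15 + 35*π

u'(x) = sin(x) + 8*cos(4*x).
Expand u² and (u')² and integrate term by term on (0, π), using: for integers n ≥ 1, ∫_0^π sin²(nx) dx = ∫_0^π cos²(nx) dx = π/2; for n ≠ n', ∫_0^π sin(nx)sin(n'x) dx = ∫_0^π cos(nx)cos(n'x) dx = 0; and by product-to-sum, ∫_0^π sin(nx)cos(n'x) dx = ½∫_0^π [sin((n+n')x) + sin((n−n')x)] dx, which is 0 when n+n' is even and 2n/(n²−n'²) when n+n' is odd (it need not vanish on (0, π)).
  u² squared terms: (-1)²·∫cos(x)² dx = 1·π/2 = π/2;  (2)²·∫sin(4x)² dx = 4·π/2 = 2*π.
  u² cross terms: 2·(-1)·(2)·∫cos(x)·sin(4x) dx = -4·(8/15) = -32/15.
  So ∫_0^π u² dx = π/2 + 2*π − 32/15 = -32/15 + 5*π/2.
  (u')² squared terms: (8)²·∫cos(4x)² dx = 64·π/2 = 32*π;  (1)²·∫sin(x)² dx = 1·π/2 = π/2.
  (u')² cross terms: 2·(8)·(1)·∫cos(4x)·sin(x) dx = 16·(-2/15) = -32/15.
  So ∫_0^π (u')² dx = 32*π + π/2 − 32/15 = -32/15 + 65*π/2.
||u||_{H^1}^2 = (-32/15 + 5*π/2) + (-32/15 + 65*π/2) = -64/15 + 35*π.


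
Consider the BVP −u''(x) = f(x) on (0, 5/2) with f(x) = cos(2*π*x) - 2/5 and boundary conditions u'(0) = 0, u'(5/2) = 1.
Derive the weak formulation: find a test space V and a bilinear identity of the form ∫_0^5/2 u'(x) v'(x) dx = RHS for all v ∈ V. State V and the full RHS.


V = H^1(0, 5/2) (v unrestricted at boundary; u is determined up to an additive constant); weak form: ∫_0^5/2 u'v' dx = ∫_0^5/2 (cos(2*π*x) - 2/5) v dx + v(5/2) for all v ∈ V.

Multiply both sides by a test function v and integrate from 0 to 5/2:
  ∫_0^5/2 −u''(x) v(x) dx = ∫_0^5/2 f(x) v(x) dx.
Integrate the LHS by parts once:
  ∫_0^5/2 −u'' v dx = −[u'(x) v(x)]_0^5/2 + ∫_0^5/2 u'(x) v'(x) dx.
Thus ∫_0^5/2 u'(x) v'(x) dx = ∫_0^5/2 f(x) v(x) dx + [u'(x) v(x)]_0^5/2.
Choose V so that boundary terms are either known or forced to vanish.
u has inhomogeneous Neumann u'(0) = 0, u'(5/2) = 1. [u' v]_0^5/2 = (1)·v(5/2) − (0)·v(0) = v(5/2). Take V = H^1(0, 5/2); boundary term becomes part of RHS.
Weak formulation: find u (satisfying any essential BC) such that ∫_0^5/2 u'(x) v'(x) dx = ∫_0^5/2 f v dx + v(5/2) for all v ∈ V (Neumann data are natural BCs: they enter the RHS as boundary terms).
Substituting f(x) = cos(2*π*x) - 2/5, the right-hand side is ∫_0^5/2 (cos(2*π*x) - 2/5) v dx + v(5/2).
Compatibility check (pure Neumann): taking v ≡ 1 ∈ V gives 0 = ∫_0^5/2 f dx + (1) − (0), i.e. ∫_0^5/2 f dx must equal u'(0) − u'(5/2) = -1. Indeed ∫_0^5/2 (cos(2*π*x) - 2/5) dx = -1, so the data are compatible. The solution is then unique only up to an additive constant (fix it e.g. by requiring ∫_0^5/2 u dx = 0).


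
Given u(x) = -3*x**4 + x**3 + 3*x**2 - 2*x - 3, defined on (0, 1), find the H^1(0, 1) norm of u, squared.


||u||_{H^1}^2 = 5807/420

The H^1 norm (squared) on an interval (0, L) is
  ||u||_{H^1}^2 = ∫_0^L u(x)^2 dx + ∫_0^L u'(x)^2 dx.
Compute u'(x) = -12*x**3 + 3*x**2 + 6*x - 2.
Then u(x)^2 = 9*x**8 - 6*x**7 - 17*x**6 + 18*x**5 + 23*x**4 - 18*x**3 - 14*x**2 + 12*x + 9 and u'(x)^2 = 144*x**6 - 72*x**5 - 135*x**4 + 84*x**3 + 24*x**2 - 24*x + 4.
Integrate each monomial from 0 to 1 using ∫_0^1 c·x^n dx = c·1^(n+1)/(n+1):
  ∫_0^1 u(x)^2 dx = ∫_0^1 (9*x^8 - 6*x^7 - 17*x^6 + 18*x^5 + 23*x^4 - 18*x^3 - 14*x^2 + 12*x + 9) dx. Term by term:
    ∫_0^1 9*x^8 dx = 1;  ∫_0^1 -6*x^7 dx = -3/4;  ∫_0^1 -17*x^6 dx = -17/7;
    ∫_0^1 18*x^5 dx = 3;  ∫_0^1 23*x^4 dx = 23/5;  ∫_0^1 -18*x^3 dx = -9/2;
    ∫_0^1 -14*x^2 dx = -14/3;  ∫_0^1 12*x dx = 6;  ∫_0^1 9 dx = 9.
  Sum: 1 − 3/4 − 17/7 + 3 + 23/5 − 9/2 − 14/3 + 6 + 9 = 4727/420.
  ∫_0^1 u'(x)^2 dx = ∫_0^1 (144*x^6 - 72*x^5 - 135*x^4 + 84*x^3 + 24*x^2 - 24*x + 4) dx. Term by term:
    ∫_0^1 144*x^6 dx = 144/7;  ∫_0^1 -72*x^5 dx = -12;  ∫_0^1 -135*x^4 dx = -27;
    ∫_0^1 84*x^3 dx = 21;  ∫_0^1 24*x^2 dx = 8;  ∫_0^1 -24*x dx = -12;
    ∫_0^1 4 dx = 4.
  Sum: 144/7 − 12 − 27 + 21 + 8 − 12 + 4 = 18/7.
Adding: ||u||_{H^1}^2 = 4727/420 + 18/7 = 5807/420.


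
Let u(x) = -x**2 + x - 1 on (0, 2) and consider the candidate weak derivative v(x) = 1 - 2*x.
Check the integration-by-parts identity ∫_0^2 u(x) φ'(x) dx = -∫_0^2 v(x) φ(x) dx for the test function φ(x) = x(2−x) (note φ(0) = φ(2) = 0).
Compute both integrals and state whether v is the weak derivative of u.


LHS = 4/3, RHS = 4/3. Yes, v = u' weakly.

u(x) = -x**2 + x - 1, classical derivative u'(x) = 1 - 2*x.
φ(x) = x(2−x), so φ'(x) = 2 - 2*x.
Note φ(0) = φ(2) = 0, so the boundary term u·φ vanishes.
LHS = ∫_0^2 u(x) φ'(x) dx = ∫_0^2 (2*x^3 - 4*x^2 + 4*x - 2) dx. Term by term:
  ∫_0^2 2*x^3 dx = 8;  ∫_0^2 -4*x^2 dx = -32/3;  ∫_0^2 4*x dx = 8;
  ∫_0^2 -2 dx = -4.
Sum: 8 − 32/3 + 8 − 4 = 4/3.
So LHS = 4/3.
∫_0^2 v(x) φ(x) dx = ∫_0^2 (2*x^3 - 5*x^2 + 2*x) dx. Term by term:
  ∫_0^2 2*x^3 dx = 8;  ∫_0^2 -5*x^2 dx = -40/3;  ∫_0^2 2*x dx = 4.
Sum: 8 − 40/3 + 4 = -4/3.
So RHS = -∫_0^2 v(x) φ(x) dx = 4/3.
LHS = RHS, so the identity holds for this test φ.
Moreover u is smooth here and v(x) = u'(x) = 1 - 2*x pointwise, so the identity holds for every test function. Hence v is the weak derivative of u.


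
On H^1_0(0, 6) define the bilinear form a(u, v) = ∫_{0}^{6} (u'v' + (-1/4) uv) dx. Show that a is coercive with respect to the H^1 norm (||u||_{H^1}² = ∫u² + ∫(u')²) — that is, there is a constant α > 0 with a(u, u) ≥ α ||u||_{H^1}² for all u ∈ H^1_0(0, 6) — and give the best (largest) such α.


α = (-9 + π^2)/(π^2 + 36)

Coercivity of a(·,·) on H^1_0(0, 6) means a(u, u) ≥ α ||u||_{H^1}² for every u ∈ H^1_0.
The interval has length L = 6, and Poincaré/coercivity depend only on L. Here a(u, u) = ∫(u')² + (-1/4)·∫u².
Here c = -1/4 < 0 with |c| < (π/L)² = π^2/36, so coercivity still holds. The condition a(u,u) ≥ α||u||_{H^1}² reads (1−α)∫(u')² ≥ (α−c)∫u². Any admissible α is ≤ 1 (rapidly oscillating u have ∫u²/∫(u')² → 0), and α = 1 would force 0 ≥ (1−c)∫u², impossible since c < 1; so 1−α > 0. By the sharp Poincaré inequality on H^1_0 of an interval of length L, ∫(u')² ≥ (π/L)²∫u² with equality for the first sine mode sin(π(x−x₀)/L) (x₀ the left endpoint), so the inequality holds for all u iff (1−α)(π/L)² ≥ α − c, i.e. α ≤ ((π/L)² + c)/((π/L)² + 1) = (1 + c(L/π)²)/(1 + (L/π)²). (Direct route, valid since c ≤ 0: Poincaré gives c∫u² ≥ c(L/π)²∫(u')², so a(u,u) ≥ (1 + c(L/π)²)∫(u')², while ||u||_{H^1}² ≤ (1 + (L/π)²)∫(u')²; dividing yields the same α.) With (π/L)² = π^2/36 and c = -1/4, the largest admissible constant is α = ((π/L)² + c)/((π/L)² + 1).
Simplifying, α = (-9 + π^2)/(π^2 + 36).


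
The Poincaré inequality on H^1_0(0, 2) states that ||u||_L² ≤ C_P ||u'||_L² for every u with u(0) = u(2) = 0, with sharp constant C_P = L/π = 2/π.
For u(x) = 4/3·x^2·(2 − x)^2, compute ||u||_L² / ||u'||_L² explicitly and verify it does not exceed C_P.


||u||_L² / ||u'||_L² = sqrt(3)/3 < C_P = 2/π.

u(x) = 4/3·x^2·(2 − x)^2, so u'(x) = 16*x*(x - 2)*(x - 1)/3.
u(x) = 4/3·x^2·(2 − x)^2 vanishes at x = 0 and x = 2, so u ∈ H^1_0(0, 2). Differentiate via the product rule and integrate the resulting polynomials term by term.
  ∫_0^2 u² dx = ∫_0^2 (16*x^8/9 - 128*x^7/9 + 128*x^6/3 - 512*x^5/9 + 256*x^4/9) dx. Term by term:
    ∫_0^2 16*x^8/9 dx = 8192/81;  ∫_0^2 -128*x^7/9 dx = -4096/9;  ∫_0^2 128*x^6/3 dx = 16384/21;
    ∫_0^2 -512*x^5/9 dx = -16384/27;  ∫_0^2 256*x^4/9 dx = 8192/45.
  Sum: 8192/81 − 4096/9 + 16384/21 − 16384/27 + 8192/45 = 4096/2835.
  ∫_0^2 (u')² dx = ∫_0^2 (256*x^6/9 - 512*x^5/3 + 3328*x^4/9 - 1024*x^3/3 + 1024*x^2/9) dx. Term by term:
    ∫_0^2 256*x^6/9 dx = 32768/63;  ∫_0^2 -512*x^5/3 dx = -16384/9;  ∫_0^2 3328*x^4/9 dx = 106496/45;
    ∫_0^2 -1024*x^3/3 dx = -4096/3;  ∫_0^2 1024*x^2/9 dx = 8192/27.
  Sum: 32768/63 − 16384/9 + 106496/45 − 4096/3 + 8192/27 = 4096/945.
∫_0^2 u² dx = 4096/2835, so ||u||_L² = 64*sqrt(35)/315.
∫_0^2 (u')² dx = 4096/945, so ||u'||_L² = 64*sqrt(105)/315.
Ratio ||u||_L² / ||u'||_L² = sqrt(3)/3.
Sharp Poincaré constant on H^1_0(0, 2) is C_P = L/π = 2/π, achieved by sin(π/2·x).
A polynomial bump cannot attain the sharp Poincaré constant (only the first sine eigenfunction does), so the ratio is strictly less than C_P, consistent with ||u||_L² ≤ C_P ||u'||_L².


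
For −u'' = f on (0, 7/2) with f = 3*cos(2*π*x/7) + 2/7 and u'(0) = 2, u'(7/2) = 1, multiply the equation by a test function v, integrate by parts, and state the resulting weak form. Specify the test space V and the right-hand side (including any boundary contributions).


V = H^1(0, 7/2) (v unrestricted at boundary; u is determined up to an additive constant); weak form: ∫_0^7/2 u'v' dx = ∫_0^7/2 (3*cos(2*π*x/7) + 2/7) v dx + v(7/2) − 2·v(0) for all v ∈ V.

Multiply both sides by a test function v and integrate from 0 to 7/2:
  ∫_0^7/2 −u''(x) v(x) dx = ∫_0^7/2 f(x) v(x) dx.
Integrate the LHS by parts once:
  ∫_0^7/2 −u'' v dx = −[u'(x) v(x)]_0^7/2 + ∫_0^7/2 u'(x) v'(x) dx.
Thus ∫_0^7/2 u'(x) v'(x) dx = ∫_0^7/2 f(x) v(x) dx + [u'(x) v(x)]_0^7/2.
Choose V so that boundary terms are either known or forced to vanish.
u has inhomogeneous Neumann u'(0) = 2, u'(7/2) = 1. [u' v]_0^7/2 = (1)·v(7/2) − (2)·v(0) = v(7/2) − 2·v(0). Take V = H^1(0, 7/2); boundary term becomes part of RHS.
Weak formulation: find u (satisfying any essential BC) such that ∫_0^7/2 u'(x) v'(x) dx = ∫_0^7/2 f v dx + v(7/2) − 2·v(0) for all v ∈ V (Neumann data are natural BCs: they enter the RHS as boundary terms).
Substituting f(x) = 3*cos(2*π*x/7) + 2/7, the right-hand side is ∫_0^7/2 (3*cos(2*π*x/7) + 2/7) v dx + v(7/2) − 2·v(0).
Compatibility check (pure Neumann): taking v ≡ 1 ∈ V gives 0 = ∫_0^7/2 f dx + (1) − (2), i.e. ∫_0^7/2 f dx must equal u'(0) − u'(7/2) = 1. Indeed ∫_0^7/2 (3*cos(2*π*x/7) + 2/7) dx = 1, so the data are compatible. The solution is then unique only up to an additive constant (fix it e.g. by requiring ∫_0^7/2 u dx = 0).


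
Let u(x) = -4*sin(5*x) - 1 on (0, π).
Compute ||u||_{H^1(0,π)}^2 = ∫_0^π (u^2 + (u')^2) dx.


||u||_{H^1(0,π)}^2 = 16/5 + 209*π

u'(x) = -20*cos(5*x).
Expand u² and (u')² and integrate term by term on (0, π), using: for integers n ≥ 1, ∫_0^π sin²(nx) dx = ∫_0^π cos²(nx) dx = π/2; for n ≠ n', ∫_0^π sin(nx)sin(n'x) dx = ∫_0^π cos(nx)cos(n'x) dx = 0; and by product-to-sum, ∫_0^π sin(nx)cos(n'x) dx = ½∫_0^π [sin((n+n')x) + sin((n−n')x)] dx, which is 0 when n+n' is even and 2n/(n²−n'²) when n+n' is odd (it need not vanish on (0, π)). For the constant mode: ∫_0^π 1 dx = π, ∫_0^π cos(nx) dx = 0, ∫_0^π sin(nx) dx = (1−(−1)^n)/n.
  u² squared terms: (-1)²·∫1 dx = 1·π = π;  (-4)²·∫sin(5x)² dx = 16·π/2 = 8*π.
  u² cross terms: 2·(-1)·(-4)·∫1·sin(5x) dx = 8·(2/5) = 16/5.
  So ∫_0^π u² dx = π + 8*π + 16/5 = 16/5 + 9*π.
  (u')² squared terms: (-20)²·∫cos(5x)² dx = 400·π/2 = 200*π.
  So ∫_0^π (u')² dx = 200*π.
||u||_{H^1}^2 = (16/5 + 9*π) + (200*π) = 16/5 + 209*π.


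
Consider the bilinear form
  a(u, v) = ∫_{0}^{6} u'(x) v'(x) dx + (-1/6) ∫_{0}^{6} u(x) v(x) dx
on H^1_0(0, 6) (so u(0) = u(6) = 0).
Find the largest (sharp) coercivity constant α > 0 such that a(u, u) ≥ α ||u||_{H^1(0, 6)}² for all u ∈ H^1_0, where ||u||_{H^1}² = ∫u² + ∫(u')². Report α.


α = (-6 + π^2)/(π^2 + 36)

Coercivity of a(·,·) on H^1_0(0, 6) means a(u, u) ≥ α ||u||_{H^1}² for every u ∈ H^1_0.
The interval has length L = 6, and Poincaré/coercivity depend only on L. Here a(u, u) = ∫(u')² + (-1/6)·∫u².
Here c = -1/6 < 0 with |c| < (π/L)² = π^2/36, so coercivity still holds. The condition a(u,u) ≥ α||u||_{H^1}² reads (1−α)∫(u')² ≥ (α−c)∫u². Any admissible α is ≤ 1 (rapidly oscillating u have ∫u²/∫(u')² → 0), and α = 1 would force 0 ≥ (1−c)∫u², impossible since c < 1; so 1−α > 0. By the sharp Poincaré inequality on H^1_0 of an interval of length L, ∫(u')² ≥ (π/L)²∫u² with equality for the first sine mode sin(π(x−x₀)/L) (x₀ the left endpoint), so the inequality holds for all u iff (1−α)(π/L)² ≥ α − c, i.e. α ≤ ((π/L)² + c)/((π/L)² + 1) = (1 + c(L/π)²)/(1 + (L/π)²). (Direct route, valid since c ≤ 0: Poincaré gives c∫u² ≥ c(L/π)²∫(u')², so a(u,u) ≥ (1 + c(L/π)²)∫(u')², while ||u||_{H^1}² ≤ (1 + (L/π)²)∫(u')²; dividing yields the same α.) With (π/L)² = π^2/36 and c = -1/6, the largest admissible constant is α = ((π/L)² + c)/((π/L)² + 1).
Simplifying, α = (-6 + π^2)/(π^2 + 36).


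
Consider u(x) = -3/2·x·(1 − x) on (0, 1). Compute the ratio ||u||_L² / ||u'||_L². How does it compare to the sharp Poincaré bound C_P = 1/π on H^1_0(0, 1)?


||u||_L² / ||u'||_L² = sqrt(10)/10 < C_P = 1/π.

u(x) = -3/2·x·(1 − x), so u'(x) = 3*x - 3/2.
u(x) = -3/2·x·(1 − x) vanishes at x = 0 and x = 1, so u ∈ H^1_0(0, 1). Differentiate via the product rule and integrate the resulting polynomials term by term.
  ∫_0^1 u² dx = ∫_0^1 (9*x^4/4 - 9*x^3/2 + 9*x^2/4) dx. Term by term:
    ∫_0^1 9*x^4/4 dx = 9/20;  ∫_0^1 -9*x^3/2 dx = -9/8;  ∫_0^1 9*x^2/4 dx = 3/4.
  Sum: 9/20 − 9/8 + 3/4 = 3/40.
  ∫_0^1 (u')² dx = ∫_0^1 (9*x^2 - 9*x + 9/4) dx. Term by term:
    ∫_0^1 9*x^2 dx = 3;  ∫_0^1 -9*x dx = -9/2;  ∫_0^1 9/4 dx = 9/4.
  Sum: 3 − 9/2 + 9/4 = 3/4.
∫_0^1 u² dx = 3/40, so ||u||_L² = sqrt(30)/20.
∫_0^1 (u')² dx = 3/4, so ||u'||_L² = sqrt(3)/2.
Ratio ||u||_L² / ||u'||_L² = sqrt(10)/10.
Sharp Poincaré constant on H^1_0(0, 1) is C_P = L/π = 1/π, achieved by sin(π·x).
A polynomial bump cannot attain the sharp Poincaré constant (only the first sine eigenfunction does), so the ratio is strictly less than C_P, consistent with ||u||_L² ≤ C_P ||u'||_L².


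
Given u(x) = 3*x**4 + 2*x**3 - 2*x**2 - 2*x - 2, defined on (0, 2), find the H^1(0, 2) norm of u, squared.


||u||_{H^1}^2 = 410528/105

The H^1 norm (squared) on an interval (0, L) is
  ||u||_{H^1}^2 = ∫_0^L u(x)^2 dx + ∫_0^L u'(x)^2 dx.
Compute u'(x) = 12*x**3 + 6*x**2 - 4*x - 2.
Then u(x)^2 = 9*x**8 + 12*x**7 - 8*x**6 - 20*x**5 - 16*x**4 + 12*x**2 + 8*x + 4 and u'(x)^2 = 144*x**6 + 144*x**5 - 60*x**4 - 96*x**3 - 8*x**2 + 16*x + 4.
Integrate each monomial from 0 to 2 using ∫_0^2 c·x^n dx = c·2^(n+1)/(n+1):
  ∫_0^2 u(x)^2 dx = ∫_0^2 (9*x^8 + 12*x^7 - 8*x^6 - 20*x^5 - 16*x^4 + 12*x^2 + 8*x + 4) dx. Term by term:
    ∫_0^2 9*x^8 dx = 512;  ∫_0^2 12*x^7 dx = 384;  ∫_0^2 -8*x^6 dx = -1024/7;
    ∫_0^2 -20*x^5 dx = -640/3;  ∫_0^2 -16*x^4 dx = -512/5;  ∫_0^2 12*x^2 dx = 32;
    ∫_0^2 8*x dx = 16;  ∫_0^2 4 dx = 8.
  Sum: 512 + 384 − 1024/7 − 640/3 − 512/5 + 32 + 16 + 8 = 51448/105.
  ∫_0^2 u'(x)^2 dx = ∫_0^2 (144*x^6 + 144*x^5 - 60*x^4 - 96*x^3 - 8*x^2 + 16*x + 4) dx. Term by term:
    ∫_0^2 144*x^6 dx = 18432/7;  ∫_0^2 144*x^5 dx = 1536;  ∫_0^2 -60*x^4 dx = -384;
    ∫_0^2 -96*x^3 dx = -384;  ∫_0^2 -8*x^2 dx = -64/3;  ∫_0^2 16*x dx = 32;
    ∫_0^2 4 dx = 8.
  Sum: 18432/7 + 1536 − 384 − 384 − 64/3 + 32 + 8 = 71816/21.
Adding: ||u||_{H^1}^2 = 51448/105 + 71816/21 = 410528/105.


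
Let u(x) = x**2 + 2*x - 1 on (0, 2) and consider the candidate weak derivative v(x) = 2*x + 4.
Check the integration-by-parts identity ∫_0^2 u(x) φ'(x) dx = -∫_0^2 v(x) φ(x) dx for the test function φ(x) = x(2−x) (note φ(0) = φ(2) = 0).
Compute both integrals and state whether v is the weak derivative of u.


LHS = -16/3, RHS = -8. No, v is not the weak derivative of u.

u(x) = x**2 + 2*x - 1, classical derivative u'(x) = 2*x + 2.
φ(x) = x(2−x), so φ'(x) = 2 - 2*x.
Note φ(0) = φ(2) = 0, so the boundary term u·φ vanishes.
LHS = ∫_0^2 u(x) φ'(x) dx = ∫_0^2 (-2*x^3 - 2*x^2 + 6*x - 2) dx. Term by term:
  ∫_0^2 -2*x^3 dx = -8;  ∫_0^2 -2*x^2 dx = -16/3;  ∫_0^2 6*x dx = 12;
  ∫_0^2 -2 dx = -4.
Sum: -8 − 16/3 + 12 − 4 = -16/3.
So LHS = -16/3.
∫_0^2 v(x) φ(x) dx = ∫_0^2 (-2*x^3 + 8*x) dx. Term by term:
  ∫_0^2 -2*x^3 dx = -8;  ∫_0^2 8*x dx = 16.
Sum: -8 + 16 = 8.
So RHS = -∫_0^2 v(x) φ(x) dx = -8.
LHS − RHS = 8/3 ≠ 0, so the identity fails.
(For a valid weak derivative the identity must hold for EVERY test function, in particular this one. The failure shows v is NOT the weak derivative of u.)
Correct weak derivative would be u'(x) = 2*x + 2.


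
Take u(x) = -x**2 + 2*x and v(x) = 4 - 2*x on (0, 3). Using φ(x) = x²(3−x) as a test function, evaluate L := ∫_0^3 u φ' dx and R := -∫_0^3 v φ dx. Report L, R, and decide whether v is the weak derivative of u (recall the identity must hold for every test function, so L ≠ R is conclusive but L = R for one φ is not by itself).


LHS = 54/5, RHS = -27/10. No, v is not the weak derivative of u.

u(x) = -x**2 + 2*x, classical derivative u'(x) = 2 - 2*x.
φ(x) = x²(3−x), so φ'(x) = 3*x*(2 - x).
Note φ(0) = φ(3) = 0, so the boundary term u·φ vanishes.
LHS = ∫_0^3 u(x) φ'(x) dx = ∫_0^3 (3*x^4 - 12*x^3 + 12*x^2) dx. Term by term:
  ∫_0^3 3*x^4 dx = 729/5;  ∫_0^3 -12*x^3 dx = -243;  ∫_0^3 12*x^2 dx = 108.
Sum: 729/5 − 243 + 108 = 54/5.
So LHS = 54/5.
∫_0^3 v(x) φ(x) dx = ∫_0^3 (2*x^4 - 10*x^3 + 12*x^2) dx. Term by term:
  ∫_0^3 2*x^4 dx = 486/5;  ∫_0^3 -10*x^3 dx = -405/2;  ∫_0^3 12*x^2 dx = 108.
Sum: 486/5 − 405/2 + 108 = 27/10.
So RHS = -∫_0^3 v(x) φ(x) dx = -27/10.
LHS − RHS = 27/2 ≠ 0, so the identity fails.
(For a valid weak derivative the identity must hold for EVERY test function, in particular this one. The failure shows v is NOT the weak derivative of u.)
Correct weak derivative would be u'(x) = 2 - 2*x.


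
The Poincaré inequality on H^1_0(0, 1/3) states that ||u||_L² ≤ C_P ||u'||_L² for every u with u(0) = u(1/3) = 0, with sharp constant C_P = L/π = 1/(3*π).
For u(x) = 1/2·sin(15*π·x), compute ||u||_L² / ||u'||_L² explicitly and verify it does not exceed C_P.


||u||_L² / ||u'||_L² = 1/(15*π) < C_P = 1/(3*π).

u(x) = 1/2·sin(15*π·x), so u'(x) = 15*π*cos(15*π*x)/2.
Writing u(x) = A·sin(kπx/L) with A = 1/2 and k = 5, use ∫_0^L sin²(kπx/L) dx = L/2 and ∫_0^L cos²(kπx/L) dx = L/2.
u² = 1/4·sin²(15*π·x) and (u')² = 225*π^2/4·cos²(15*π·x), and each of sin², cos² integrates to L/2 = 1/6 over (0, 1/3).
∫_0^1/3 u² dx = 1/24, so ||u||_L² = sqrt(6)/12.
∫_0^1/3 (u')² dx = 75*π^2/8, so ||u'||_L² = 5*sqrt(6)*π/4.
Ratio ||u||_L² / ||u'||_L² = 1/(15*π).
Sharp Poincaré constant on H^1_0(0, 1/3) is C_P = L/π = 1/(3*π), achieved by sin(3*π·x).
This is the k = 5 harmonic; the ratio L/(kπ) is strictly less than C_P = L/π, consistent with the sharp inequality ||u||_L² ≤ C_P ||u'||_L².


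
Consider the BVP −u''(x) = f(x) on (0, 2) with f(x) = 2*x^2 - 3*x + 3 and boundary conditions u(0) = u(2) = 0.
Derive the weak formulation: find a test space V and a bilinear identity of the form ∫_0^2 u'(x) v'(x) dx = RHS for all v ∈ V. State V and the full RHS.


V = H^1_0(0, 2) (so v(0) = v(2) = 0); weak form: ∫_0^2 u'v' dx = ∫_0^2 (2*x^2 - 3*x + 3) v dx for all v ∈ V.

Multiply both sides by a test function v and integrate from 0 to 2:
  ∫_0^2 −u''(x) v(x) dx = ∫_0^2 f(x) v(x) dx.
Integrate the LHS by parts once:
  ∫_0^2 −u'' v dx = −[u'(x) v(x)]_0^2 + ∫_0^2 u'(x) v'(x) dx.
Thus ∫_0^2 u'(x) v'(x) dx = ∫_0^2 f(x) v(x) dx + [u'(x) v(x)]_0^2.
Choose V so that boundary terms are either known or forced to vanish.
u is Dirichlet: u(0) = u(2) = 0. Let V = H^1_0(0, 2); then v(0) = v(2) = 0, and [u' v]_0^2 = 0.
Weak formulation: find u (satisfying any essential BC) such that ∫_0^2 u'(x) v'(x) dx = ∫_0^2 f v dx for all v ∈ V.
Substituting f(x) = 2*x^2 - 3*x + 3, the right-hand side is ∫_0^2 (2*x^2 - 3*x + 3) v dx.


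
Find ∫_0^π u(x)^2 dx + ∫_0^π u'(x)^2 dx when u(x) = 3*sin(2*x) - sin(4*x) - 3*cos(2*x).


||u||_{H^1(0,π)}^2 = 107*π/2

u'(x) = 6*sin(2*x) + 6*cos(2*x) - 4*cos(4*x).
Expand u² and (u')² and integrate term by term on (0, π), using: for integers n ≥ 1, ∫_0^π sin²(nx) dx = ∫_0^π cos²(nx) dx = π/2; for n ≠ n', ∫_0^π sin(nx)sin(n'x) dx = ∫_0^π cos(nx)cos(n'x) dx = 0; and by product-to-sum, ∫_0^π sin(nx)cos(n'x) dx = ½∫_0^π [sin((n+n')x) + sin((n−n')x)] dx, which is 0 when n+n' is even and 2n/(n²−n'²) when n+n' is odd (it need not vanish on (0, π)).
  u² squared terms: (-1)²·∫sin(4x)² dx = 1·π/2 = π/2;  (-3)²·∫cos(2x)² dx = 9·π/2 = 9*π/2;  (3)²·∫sin(2x)² dx = 9·π/2 = 9*π/2.
  u² cross terms: 2·(-1)·(-3)·∫sin(4x)·cos(2x) dx = 6·(0) = 0;  2·(-1)·(3)·∫sin(4x)·sin(2x) dx = -6·(0) = 0;  2·(-3)·(3)·∫cos(2x)·sin(2x) dx = -18·(0) = 0.
  So ∫_0^π u² dx = π/2 + 9*π/2 + 9*π/2 + 0 + 0 + 0 = 19*π/2.
  (u')² squared terms: (-4)²·∫cos(4x)² dx = 16·π/2 = 8*π;  (6)²·∫cos(2x)² dx = 36·π/2 = 18*π;  (6)²·∫sin(2x)² dx = 36·π/2 = 18*π.
  (u')² cross terms: 2·(-4)·(6)·∫cos(4x)·cos(2x) dx = -48·(0) = 0;  2·(-4)·(6)·∫cos(4x)·sin(2x) dx = -48·(0) = 0;  2·(6)·(6)·∫cos(2x)·sin(2x) dx = 72·(0) = 0.
  So ∫_0^π (u')² dx = 8*π + 18*π + 18*π + 0 + 0 + 0 = 44*π.
||u||_{H^1}^2 = (19*π/2) + (44*π) = 107*π/2.


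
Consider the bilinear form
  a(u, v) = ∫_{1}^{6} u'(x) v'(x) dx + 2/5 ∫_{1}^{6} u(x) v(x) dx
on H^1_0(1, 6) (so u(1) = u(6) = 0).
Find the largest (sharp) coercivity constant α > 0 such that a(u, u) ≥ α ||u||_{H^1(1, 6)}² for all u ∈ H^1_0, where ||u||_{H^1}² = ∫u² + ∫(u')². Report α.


α = (π^2 + 10)/(π^2 + 25)

Coercivity of a(·,·) on H^1_0(1, 6) means a(u, u) ≥ α ||u||_{H^1}² for every u ∈ H^1_0.
The interval has length L = 5, and Poincaré/coercivity depend only on L. Here a(u, u) = ∫(u')² + (2/5)·∫u².
Here 0 < c = 2/5 < 1. The condition a(u,u) ≥ α||u||_{H^1}² reads (1−α)∫(u')² ≥ (α−c)∫u². Any admissible α is ≤ 1 (rapidly oscillating u have ∫u²/∫(u')² → 0), and α = 1 would force 0 ≥ (1−c)∫u², impossible since c < 1; so 1−α > 0. By the sharp Poincaré inequality on H^1_0 of an interval of length L, ∫(u')² ≥ (π/L)²∫u² with equality for the first sine mode sin(π(x−x₀)/L) (x₀ the left endpoint), so the inequality holds for all u iff (1−α)(π/L)² ≥ α − c, i.e. α ≤ ((π/L)² + c)/((π/L)² + 1) = (1 + c(L/π)²)/(1 + (L/π)²). With (π/L)² = π^2/25 and c = 2/5, the largest admissible constant is α = ((π/L)² + c)/((π/L)² + 1).
Simplifying, α = (π^2 + 10)/(π^2 + 25).


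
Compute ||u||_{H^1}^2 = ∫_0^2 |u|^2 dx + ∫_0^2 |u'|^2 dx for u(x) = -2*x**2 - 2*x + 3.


||u||_{H^1}^2 = 1694/15

The H^1 norm (squared) on an interval (0, L) is
  ||u||_{H^1}^2 = ∫_0^L u(x)^2 dx + ∫_0^L u'(x)^2 dx.
Compute u'(x) = -4*x - 2.
Then u(x)^2 = 4*x**4 + 8*x**3 - 8*x**2 - 12*x + 9 and u'(x)^2 = 16*x**2 + 16*x + 4.
Integrate each monomial from 0 to 2 using ∫_0^2 c·x^n dx = c·2^(n+1)/(n+1):
  ∫_0^2 u(x)^2 dx = ∫_0^2 (4*x^4 + 8*x^3 - 8*x^2 - 12*x + 9) dx. Term by term:
    ∫_0^2 4*x^4 dx = 128/5;  ∫_0^2 8*x^3 dx = 32;  ∫_0^2 -8*x^2 dx = -64/3;
    ∫_0^2 -12*x dx = -24;  ∫_0^2 9 dx = 18.
  Sum: 128/5 + 32 − 64/3 − 24 + 18 = 454/15.
  ∫_0^2 u'(x)^2 dx = ∫_0^2 (16*x^2 + 16*x + 4) dx. Term by term:
    ∫_0^2 16*x^2 dx = 128/3;  ∫_0^2 16*x dx = 32;  ∫_0^2 4 dx = 8.
  Sum: 128/3 + 32 + 8 = 248/3.
Adding: ||u||_{H^1}^2 = 454/15 + 248/3 = 1694/15.


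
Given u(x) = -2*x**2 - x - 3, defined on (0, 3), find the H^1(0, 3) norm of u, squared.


||u||_{H^1}^2 = 3147/5

The H^1 norm (squared) on an interval (0, L) is
  ||u||_{H^1}^2 = ∫_0^L u(x)^2 dx + ∫_0^L u'(x)^2 dx.
Compute u'(x) = -4*x - 1.
Then u(x)^2 = 4*x**4 + 4*x**3 + 13*x**2 + 6*x + 9 and u'(x)^2 = 16*x**2 + 8*x + 1.
Integrate each monomial from 0 to 3 using ∫_0^3 c·x^n dx = c·3^(n+1)/(n+1):
  ∫_0^3 u(x)^2 dx = ∫_0^3 (4*x^4 + 4*x^3 + 13*x^2 + 6*x + 9) dx. Term by term:
    ∫_0^3 4*x^4 dx = 972/5;  ∫_0^3 4*x^3 dx = 81;  ∫_0^3 13*x^2 dx = 117;
    ∫_0^3 6*x dx = 27;  ∫_0^3 9 dx = 27.
  Sum: 972/5 + 81 + 117 + 27 + 27 = 2232/5.
  ∫_0^3 u'(x)^2 dx = ∫_0^3 (16*x^2 + 8*x + 1) dx. Term by term:
    ∫_0^3 16*x^2 dx = 144;  ∫_0^3 8*x dx = 36;  ∫_0^3 1 dx = 3.
  Sum: 144 + 36 + 3 = 183.
Adding: ||u||_{H^1}^2 = 2232/5 + 183 = 3147/5.
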